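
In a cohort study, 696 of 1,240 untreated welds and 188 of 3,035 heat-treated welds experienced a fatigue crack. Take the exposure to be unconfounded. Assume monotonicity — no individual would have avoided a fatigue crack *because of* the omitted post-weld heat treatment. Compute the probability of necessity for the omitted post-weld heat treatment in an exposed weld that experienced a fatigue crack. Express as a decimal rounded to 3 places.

PN ≈ 0.890

p₁ = P(outcome | exposed) = 696/1240 = 0.56129
p₀ = P(outcome | unexposed) = 188/3035 = 0.061944
Under exogeneity and monotonicity, PN = (p₁ − p₀) / p₁.
PN = (0.56129 − 0.061944) / 0.56129 = 0.49935 / 0.56129 ≈ 0.8896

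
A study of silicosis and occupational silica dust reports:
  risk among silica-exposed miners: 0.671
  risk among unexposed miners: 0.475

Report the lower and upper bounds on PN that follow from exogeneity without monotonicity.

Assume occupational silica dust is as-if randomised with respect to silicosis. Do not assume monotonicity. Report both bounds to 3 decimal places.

0.292 ≤ PN ≤ 0.782

Let p₁ = 0.671, p₀ = 0.475.
Under exogeneity alone the bounds on PN are max{0,(p₁−p₀)/p₁} ≤ PN ≤ min{1,(1−p₀)/p₁}.
  lower = (p₁ − p₀)/p₁ = 0.196 / 0.671 ≈ 0.2921
  upper = min{1, (1 − p₀)/p₁} = 0.525 / 0.671 ≈ 0.7824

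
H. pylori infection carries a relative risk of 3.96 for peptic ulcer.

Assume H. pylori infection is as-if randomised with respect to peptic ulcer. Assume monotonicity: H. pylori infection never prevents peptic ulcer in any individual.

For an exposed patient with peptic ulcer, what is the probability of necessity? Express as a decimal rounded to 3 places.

Under exogeneity and monotonicity, PN = (RR − 1) / RR = 1 − 1/RR.
PN = (3.96 − 1) / 3.96 = 2.96 / 3.96 ≈ 0.7475

PN ≈ 0.747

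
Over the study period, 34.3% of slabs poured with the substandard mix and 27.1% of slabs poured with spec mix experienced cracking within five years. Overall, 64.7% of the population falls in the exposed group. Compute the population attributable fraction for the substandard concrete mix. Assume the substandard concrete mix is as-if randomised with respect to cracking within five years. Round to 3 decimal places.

p₁ = 0.343, p₀ = 0.271.
Overall risk P(Y=1) = π·p₁ + (1−π)·p₀ = 0.647×0.343 + 0.353×0.271 = 0.31758.
Under exogeneity, PAF = [P(Y=1) − p₀] / P(Y=1).
PAF = (0.31758 − 0.271) / 0.31758 ≈ 0.1467

PAF ≈ 0.147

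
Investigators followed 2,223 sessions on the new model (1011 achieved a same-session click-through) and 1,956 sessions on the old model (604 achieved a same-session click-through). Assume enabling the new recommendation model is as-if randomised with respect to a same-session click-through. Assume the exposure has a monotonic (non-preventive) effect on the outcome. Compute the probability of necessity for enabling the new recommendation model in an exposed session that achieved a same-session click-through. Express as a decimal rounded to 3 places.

PN ≈ 0.321

p₁ = P(outcome | exposed) = 1011/2223 = 0.45479
p₀ = P(outcome | unexposed) = 604/1956 = 0.30879
Under exogeneity and monotonicity, PN = (p₁ − p₀) / p₁.
PN = (0.45479 − 0.30879) / 0.45479 = 0.146 / 0.45479 ≈ 0.3210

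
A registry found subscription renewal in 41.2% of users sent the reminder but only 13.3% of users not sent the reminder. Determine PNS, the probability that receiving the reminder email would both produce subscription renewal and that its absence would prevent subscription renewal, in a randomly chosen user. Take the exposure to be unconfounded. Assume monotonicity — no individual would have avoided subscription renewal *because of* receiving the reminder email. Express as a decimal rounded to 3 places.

PNS ≈ 0.279

p₁ = 0.412, p₀ = 0.133.
Under exogeneity and monotonicity, PNS = p₁ − p₀.
PNS = 0.412 − 0.133 = 0.279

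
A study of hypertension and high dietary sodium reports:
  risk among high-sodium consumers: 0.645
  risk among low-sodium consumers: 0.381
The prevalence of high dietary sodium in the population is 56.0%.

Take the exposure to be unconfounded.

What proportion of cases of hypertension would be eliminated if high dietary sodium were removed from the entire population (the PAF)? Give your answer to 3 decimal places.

Let p₁ = 0.645, p₀ = 0.381.
Overall risk P(Y=1) = π·p₁ + (1−π)·p₀ = 0.56×0.645 + 0.44×0.381 = 0.52884.
Under exogeneity, PAF = [P(Y=1) − p₀] / P(Y=1).
PAF = (0.52884 − 0.381) / 0.52884 ≈ 0.2796

PAF ≈ 0.280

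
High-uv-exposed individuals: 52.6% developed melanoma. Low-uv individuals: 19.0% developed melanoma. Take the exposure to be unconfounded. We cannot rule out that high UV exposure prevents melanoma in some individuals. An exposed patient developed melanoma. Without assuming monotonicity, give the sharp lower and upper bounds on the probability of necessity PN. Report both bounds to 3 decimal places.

p₁ = 0.526, p₀ = 0.19.
Under exogeneity alone the bounds on PN are max{0,(p₁−p₀)/p₁} ≤ PN ≤ min{1,(1−p₀)/p₁}.
  lower = (p₁ − p₀)/p₁ = 0.336 / 0.526 ≈ 0.6388
  upper = min{1, (1 − p₀)/p₁} = 0.81 / 0.526 ≈ 1.5399 → capped at 1

0.639 ≤ PN ≤ 1.000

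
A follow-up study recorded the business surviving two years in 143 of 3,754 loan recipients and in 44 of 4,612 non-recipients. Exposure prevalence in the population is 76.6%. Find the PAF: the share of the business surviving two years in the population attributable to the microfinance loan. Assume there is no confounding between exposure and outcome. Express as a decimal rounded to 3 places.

PAF ≈ 0.696

p₁ = P(outcome | exposed) = 143/3754 = 0.038093
p₀ = P(outcome | unexposed) = 44/4612 = 0.0095403
Overall risk P(Y=1) = π·p₁ + (1−π)·p₀ = 0.766×0.038093 + 0.234×0.0095403 = 0.031411.
Under exogeneity, PAF = [P(Y=1) − p₀] / P(Y=1).
PAF = (0.031411 − 0.0095403) / 0.031411 ≈ 0.6963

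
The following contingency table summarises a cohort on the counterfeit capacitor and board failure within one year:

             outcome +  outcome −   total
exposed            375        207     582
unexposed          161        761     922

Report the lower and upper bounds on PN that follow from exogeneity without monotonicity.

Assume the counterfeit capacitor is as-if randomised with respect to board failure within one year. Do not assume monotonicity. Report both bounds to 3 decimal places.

p₁ = P(outcome | exposed) = 375/582 = 0.64433
p₀ = P(outcome | unexposed) = 161/922 = 0.17462
Under exogeneity alone the bounds on PN are max{0,(p₁−p₀)/p₁} ≤ PN ≤ min{1,(1−p₀)/p₁}.
  lower = (p₁ − p₀)/p₁ = 0.46971 / 0.64433 ≈ 0.7290
  upper = min{1, (1 − p₀)/p₁} = 0.82538 / 0.64433 ≈ 1.2810 → capped at 1

0.729 ≤ PN ≤ 1.000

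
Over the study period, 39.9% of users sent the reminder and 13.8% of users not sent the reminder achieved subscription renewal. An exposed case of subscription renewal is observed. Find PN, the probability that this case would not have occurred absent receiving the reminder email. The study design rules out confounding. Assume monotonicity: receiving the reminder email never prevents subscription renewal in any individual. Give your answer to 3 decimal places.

PN ≈ 0.654

p₁ = 0.399, p₀ = 0.138.
Under exogeneity and monotonicity, PN = (p₁ − p₀) / p₁.
PN = (0.399 − 0.138) / 0.399 = 0.261 / 0.399 ≈ 0.6541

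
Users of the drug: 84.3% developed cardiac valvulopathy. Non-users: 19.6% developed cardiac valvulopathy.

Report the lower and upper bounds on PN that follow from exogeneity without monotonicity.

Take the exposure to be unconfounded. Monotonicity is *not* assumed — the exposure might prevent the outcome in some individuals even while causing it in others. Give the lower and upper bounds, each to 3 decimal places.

p₁ = 0.843, p₀ = 0.196.
Under exogeneity alone the bounds on PN are max{0,(p₁−p₀)/p₁} ≤ PN ≤ min{1,(1−p₀)/p₁}.
  lower = (p₁ − p₀)/p₁ = 0.647 / 0.843 ≈ 0.7675
  upper = min{1, (1 − p₀)/p₁} = 0.804 / 0.843 ≈ 0.9537

0.767 ≤ PN ≤ 0.954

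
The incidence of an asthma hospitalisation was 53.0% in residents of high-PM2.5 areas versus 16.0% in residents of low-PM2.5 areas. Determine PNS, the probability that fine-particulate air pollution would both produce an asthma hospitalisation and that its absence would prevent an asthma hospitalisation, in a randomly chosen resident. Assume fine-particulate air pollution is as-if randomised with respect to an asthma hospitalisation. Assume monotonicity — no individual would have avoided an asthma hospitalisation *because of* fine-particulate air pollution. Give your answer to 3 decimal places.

p₁ = 0.53, p₀ = 0.16.
Under exogeneity and monotonicity, PNS = p₁ − p₀.
PNS = 0.53 − 0.16 = 0.37

PNS ≈ 0.370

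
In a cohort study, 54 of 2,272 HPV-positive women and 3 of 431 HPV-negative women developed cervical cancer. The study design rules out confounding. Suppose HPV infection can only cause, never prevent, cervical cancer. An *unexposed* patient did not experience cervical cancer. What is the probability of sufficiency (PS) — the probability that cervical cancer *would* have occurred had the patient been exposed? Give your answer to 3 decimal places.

p₁ = P(outcome | exposed) = 54/2272 = 0.023768
p₀ = P(outcome | unexposed) = 3/431 = 0.0069606
Under exogeneity and monotonicity, PS = (p₁ − p₀) / (1 − p₀).
PS = (0.023768 − 0.0069606) / (1 − 0.0069606) = 0.016807 / 0.99304 ≈ 0.0169

PS ≈ 0.017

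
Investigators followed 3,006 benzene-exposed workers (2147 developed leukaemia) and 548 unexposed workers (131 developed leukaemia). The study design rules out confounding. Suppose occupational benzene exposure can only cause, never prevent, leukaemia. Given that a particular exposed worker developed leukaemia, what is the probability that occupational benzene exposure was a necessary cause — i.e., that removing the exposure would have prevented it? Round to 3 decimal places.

PN ≈ 0.665

p₁ = P(outcome | exposed) = 2147/3006 = 0.71424
p₀ = P(outcome | unexposed) = 131/548 = 0.23905
Under exogeneity and monotonicity, PN = (p₁ − p₀) / p₁.
PN = (0.71424 − 0.23905) / 0.71424 = 0.47519 / 0.71424 ≈ 0.6653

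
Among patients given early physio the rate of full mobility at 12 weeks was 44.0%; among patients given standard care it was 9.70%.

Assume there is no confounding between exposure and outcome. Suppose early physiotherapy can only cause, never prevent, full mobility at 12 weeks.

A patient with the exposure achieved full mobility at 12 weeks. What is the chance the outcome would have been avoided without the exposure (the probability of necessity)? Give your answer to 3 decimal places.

PN ≈ 0.780

p₁ = 0.44, p₀ = 0.097.
Under exogeneity and monotonicity, PN = (p₁ − p₀) / p₁.
PN = (0.44 − 0.097) / 0.44 = 0.343 / 0.44 ≈ 0.7795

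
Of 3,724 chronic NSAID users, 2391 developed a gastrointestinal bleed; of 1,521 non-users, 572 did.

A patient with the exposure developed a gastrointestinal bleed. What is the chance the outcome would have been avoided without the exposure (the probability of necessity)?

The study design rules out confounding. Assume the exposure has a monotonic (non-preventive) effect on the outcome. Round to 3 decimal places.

PN ≈ 0.414

p₁ = P(outcome | exposed) = 2391/3724 = 0.64205
p₀ = P(outcome | unexposed) = 572/1521 = 0.37607
Under exogeneity and monotonicity, PN = (p₁ − p₀) / p₁.
PN = (0.64205 − 0.37607) / 0.64205 = 0.26598 / 0.64205 ≈ 0.4143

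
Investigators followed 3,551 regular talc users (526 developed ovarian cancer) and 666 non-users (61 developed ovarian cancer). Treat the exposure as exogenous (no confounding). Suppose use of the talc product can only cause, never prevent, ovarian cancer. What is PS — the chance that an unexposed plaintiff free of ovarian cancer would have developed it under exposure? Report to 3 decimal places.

PS ≈ 0.062

p₁ = P(outcome | exposed) = 526/3551 = 0.14813
p₀ = P(outcome | unexposed) = 61/666 = 0.091592
Under exogeneity and monotonicity, PS = (p₁ − p₀) / (1 − p₀).
PS = (0.14813 − 0.091592) / (1 − 0.091592) = 0.056536 / 0.90841 ≈ 0.0622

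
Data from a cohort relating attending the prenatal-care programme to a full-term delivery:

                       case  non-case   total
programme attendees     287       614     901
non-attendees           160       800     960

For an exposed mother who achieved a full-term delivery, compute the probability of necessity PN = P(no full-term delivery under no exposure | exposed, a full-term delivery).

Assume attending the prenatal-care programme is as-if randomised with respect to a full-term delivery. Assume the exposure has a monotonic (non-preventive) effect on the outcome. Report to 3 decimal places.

p₁ = P(outcome | exposed) = 287/901 = 0.31853
p₀ = P(outcome | unexposed) = 160/960 = 0.16667
Under exogeneity and monotonicity, PN = (p₁ − p₀)/p₁.
PN = (0.31853 − 0.16667) / 0.31853 ≈ 0.4768

PN ≈ 0.477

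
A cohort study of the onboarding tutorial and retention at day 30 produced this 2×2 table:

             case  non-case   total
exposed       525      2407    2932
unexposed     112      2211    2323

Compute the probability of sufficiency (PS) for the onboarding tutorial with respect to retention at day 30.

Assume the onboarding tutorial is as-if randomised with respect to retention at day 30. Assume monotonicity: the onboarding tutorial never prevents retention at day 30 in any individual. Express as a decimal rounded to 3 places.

PS ≈ 0.137

p₁ = P(outcome | exposed) = 525/2932 = 0.17906
p₀ = P(outcome | unexposed) = 112/2323 = 0.048214
Under exogeneity and monotonicity, PS = (p₁ − p₀)/(1 − p₀).
PS = (0.17906 − 0.048214) / 0.95179 ≈ 0.1375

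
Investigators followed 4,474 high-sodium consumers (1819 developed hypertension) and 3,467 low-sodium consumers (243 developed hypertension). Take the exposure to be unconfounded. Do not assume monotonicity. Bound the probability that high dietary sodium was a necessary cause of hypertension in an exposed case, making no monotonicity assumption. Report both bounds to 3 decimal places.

p₁ = P(outcome | exposed) = 1819/4474 = 0.40657
p₀ = P(outcome | unexposed) = 243/3467 = 0.070089
Under exogeneity alone the bounds on PN are max{0,(p₁−p₀)/p₁} ≤ PN ≤ min{1,(1−p₀)/p₁}.
  lower = (p₁ − p₀)/p₁ = 0.33648 / 0.40657 ≈ 0.8276
  upper = min{1, (1 − p₀)/p₁} = 0.92991 / 0.40657 ≈ 2.2872 → capped at 1

0.828 ≤ PN ≤ 1.000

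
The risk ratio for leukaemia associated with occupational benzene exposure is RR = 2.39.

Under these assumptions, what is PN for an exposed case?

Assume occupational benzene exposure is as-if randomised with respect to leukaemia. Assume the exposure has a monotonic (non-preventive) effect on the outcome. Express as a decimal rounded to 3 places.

Under exogeneity and monotonicity, PN = (RR − 1) / RR = 1 − 1/RR.
PN = (2.39 − 1) / 2.39 = 1.39 / 2.39 ≈ 0.5816

PN ≈ 0.582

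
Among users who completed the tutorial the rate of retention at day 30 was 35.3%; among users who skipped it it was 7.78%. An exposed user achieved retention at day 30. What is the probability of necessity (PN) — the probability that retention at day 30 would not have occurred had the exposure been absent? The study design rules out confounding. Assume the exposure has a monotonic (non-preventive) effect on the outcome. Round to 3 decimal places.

PN ≈ 0.780

p₁ = 0.353, p₀ = 0.0778.
Under exogeneity and monotonicity, PN = (p₁ − p₀) / p₁.
PN = (0.353 − 0.0778) / 0.353 = 0.2752 / 0.353 ≈ 0.7796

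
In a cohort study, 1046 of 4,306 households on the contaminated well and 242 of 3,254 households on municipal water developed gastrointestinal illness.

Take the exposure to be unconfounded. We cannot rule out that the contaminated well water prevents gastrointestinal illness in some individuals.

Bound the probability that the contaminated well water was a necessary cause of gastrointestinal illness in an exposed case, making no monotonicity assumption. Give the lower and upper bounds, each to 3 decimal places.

p₁ = P(outcome | exposed) = 1046/4306 = 0.24292
p₀ = P(outcome | unexposed) = 242/3254 = 0.07437
Under exogeneity alone the bounds on PN are max{0,(p₁−p₀)/p₁} ≤ PN ≤ min{1,(1−p₀)/p₁}.
  lower = (p₁ − p₀)/p₁ = 0.16855 / 0.24292 ≈ 0.6938
  upper = min{1, (1 − p₀)/p₁} = 0.92563 / 0.24292 ≈ 3.8105 → capped at 1

0.694 ≤ PN ≤ 1.000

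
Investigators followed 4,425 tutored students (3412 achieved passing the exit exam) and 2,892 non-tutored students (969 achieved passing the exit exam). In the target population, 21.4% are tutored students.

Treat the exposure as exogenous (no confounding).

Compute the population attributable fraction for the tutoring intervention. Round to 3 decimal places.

p₁ = P(outcome | exposed) = 3412/4425 = 0.77107
p₀ = P(outcome | unexposed) = 969/2892 = 0.33506
Overall risk P(Y=1) = π·p₁ + (1−π)·p₀ = 0.214×0.77107 + 0.786×0.33506 = 0.42837.
Under exogeneity, PAF = [P(Y=1) − p₀] / P(Y=1).
PAF = (0.42837 − 0.33506) / 0.42837 ≈ 0.2178

PAF ≈ 0.218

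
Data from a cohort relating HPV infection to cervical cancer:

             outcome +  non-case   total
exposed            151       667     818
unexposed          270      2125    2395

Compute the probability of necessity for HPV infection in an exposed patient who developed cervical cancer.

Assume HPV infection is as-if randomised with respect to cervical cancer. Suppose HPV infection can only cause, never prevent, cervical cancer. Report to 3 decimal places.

p₁ = P(outcome | exposed) = 151/818 = 0.1846
p₀ = P(outcome | unexposed) = 270/2395 = 0.11273
Under exogeneity and monotonicity, PN = (p₁ − p₀) / p₁.
PN = (0.1846 − 0.11273) / 0.1846 = 0.071862 / 0.1846 ≈ 0.3893

PN ≈ 0.389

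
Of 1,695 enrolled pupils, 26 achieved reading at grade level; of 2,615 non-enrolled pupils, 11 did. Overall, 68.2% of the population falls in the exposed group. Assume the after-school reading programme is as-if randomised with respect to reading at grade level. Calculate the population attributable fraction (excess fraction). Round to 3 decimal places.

PAF ≈ 0.643

p₁ = P(outcome | exposed) = 26/1695 = 0.015339
p₀ = P(outcome | unexposed) = 11/2615 = 0.0042065
Overall risk P(Y=1) = π·p₁ + (1−π)·p₀ = 0.682×0.015339 + 0.318×0.0042065 = 0.011799.
Under exogeneity, PAF = [P(Y=1) − p₀] / P(Y=1).
PAF = (0.011799 − 0.0042065) / 0.011799 ≈ 0.6435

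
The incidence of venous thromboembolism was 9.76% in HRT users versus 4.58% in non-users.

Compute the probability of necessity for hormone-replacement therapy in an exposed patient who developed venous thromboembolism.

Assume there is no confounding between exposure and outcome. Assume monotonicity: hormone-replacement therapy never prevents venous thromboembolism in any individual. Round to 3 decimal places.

p₁ = 0.0976, p₀ = 0.0458.
Under exogeneity and monotonicity, PN = (p₁ − p₀) / p₁.
PN = (0.0976 − 0.0458) / 0.0976 = 0.0518 / 0.0976 ≈ 0.5307

PN ≈ 0.531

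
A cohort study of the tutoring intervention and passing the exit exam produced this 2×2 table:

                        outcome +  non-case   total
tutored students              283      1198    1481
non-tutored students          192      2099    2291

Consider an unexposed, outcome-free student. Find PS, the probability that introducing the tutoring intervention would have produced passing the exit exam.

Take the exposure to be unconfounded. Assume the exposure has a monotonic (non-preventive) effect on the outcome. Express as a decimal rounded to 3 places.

PS ≈ 0.117

p₁ = P(outcome | exposed) = 283/1481 = 0.19109
p₀ = P(outcome | unexposed) = 192/2291 = 0.083806
Under exogeneity and monotonicity, PS = (p₁ − p₀) / (1 − p₀).
PS = (0.19109 − 0.083806) / (1 − 0.083806) = 0.10728 / 0.91619 ≈ 0.1171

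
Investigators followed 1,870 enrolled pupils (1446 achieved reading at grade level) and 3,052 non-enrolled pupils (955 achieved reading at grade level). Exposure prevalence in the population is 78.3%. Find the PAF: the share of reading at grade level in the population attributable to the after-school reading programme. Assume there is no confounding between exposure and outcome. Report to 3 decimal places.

PAF ≈ 0.535

p₁ = P(outcome | exposed) = 1446/1870 = 0.77326
p₀ = P(outcome | unexposed) = 955/3052 = 0.31291
Overall risk P(Y=1) = π·p₁ + (1−π)·p₀ = 0.783×0.77326 + 0.217×0.31291 = 0.67337.
Under exogeneity, PAF = [P(Y=1) − p₀] / P(Y=1).
PAF = (0.67337 − 0.31291) / 0.67337 ≈ 0.5353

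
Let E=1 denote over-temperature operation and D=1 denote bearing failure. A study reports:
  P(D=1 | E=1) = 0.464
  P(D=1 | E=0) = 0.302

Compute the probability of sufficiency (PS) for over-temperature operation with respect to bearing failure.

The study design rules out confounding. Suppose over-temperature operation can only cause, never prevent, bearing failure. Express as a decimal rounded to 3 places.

PS ≈ 0.232

Let p₁ = 0.464, p₀ = 0.302.
Under exogeneity and monotonicity, PS = (p₁ − p₀) / (1 − p₀).
PS = (0.464 − 0.302) / (1 − 0.302) = 0.162 / 0.698 ≈ 0.2321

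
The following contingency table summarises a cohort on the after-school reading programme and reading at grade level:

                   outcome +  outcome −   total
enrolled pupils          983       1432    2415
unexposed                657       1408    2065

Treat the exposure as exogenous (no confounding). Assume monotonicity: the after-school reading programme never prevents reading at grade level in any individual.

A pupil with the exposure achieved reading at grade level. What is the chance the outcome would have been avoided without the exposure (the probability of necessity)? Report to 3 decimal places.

p₁ = P(outcome | exposed) = 983/2415 = 0.40704
p₀ = P(outcome | unexposed) = 657/2065 = 0.31816
Under exogeneity and monotonicity, PN = (p₁ − p₀)/p₁.
PN = (0.40704 − 0.31816) / 0.40704 ≈ 0.2184

PN ≈ 0.218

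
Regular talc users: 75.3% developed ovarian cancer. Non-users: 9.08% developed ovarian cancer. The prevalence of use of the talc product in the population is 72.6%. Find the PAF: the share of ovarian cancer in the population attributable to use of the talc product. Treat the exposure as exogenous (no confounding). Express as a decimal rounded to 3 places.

PAF ≈ 0.841

p₁ = 0.753, p₀ = 0.0908.
Overall risk P(Y=1) = π·p₁ + (1−π)·p₀ = 0.726×0.753 + 0.274×0.0908 = 0.57156.
Under exogeneity, PAF = [P(Y=1) − p₀] / P(Y=1).
PAF = (0.57156 − 0.0908) / 0.57156 ≈ 0.8411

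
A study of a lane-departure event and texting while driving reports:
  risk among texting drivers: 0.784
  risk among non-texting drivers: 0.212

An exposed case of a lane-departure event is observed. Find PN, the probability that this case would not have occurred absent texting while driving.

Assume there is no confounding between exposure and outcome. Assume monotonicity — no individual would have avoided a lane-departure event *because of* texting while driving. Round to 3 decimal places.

Let p₁ = 0.784, p₀ = 0.212.
Under exogeneity and monotonicity, PN = (p₁ − p₀) / p₁.
PN = (0.784 − 0.212) / 0.784 = 0.572 / 0.784 ≈ 0.7296

PN ≈ 0.730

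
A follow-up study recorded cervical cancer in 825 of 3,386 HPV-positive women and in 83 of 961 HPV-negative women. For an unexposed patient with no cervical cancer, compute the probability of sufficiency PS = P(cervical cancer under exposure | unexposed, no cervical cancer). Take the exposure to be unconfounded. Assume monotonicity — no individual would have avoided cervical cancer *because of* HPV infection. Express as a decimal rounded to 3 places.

p₁ = P(outcome | exposed) = 825/3386 = 0.24365
p₀ = P(outcome | unexposed) = 83/961 = 0.086368
Under exogeneity and monotonicity, PS = (p₁ − p₀) / (1 − p₀).
PS = (0.24365 − 0.086368) / (1 − 0.086368) = 0.15728 / 0.91363 ≈ 0.1722

PS ≈ 0.172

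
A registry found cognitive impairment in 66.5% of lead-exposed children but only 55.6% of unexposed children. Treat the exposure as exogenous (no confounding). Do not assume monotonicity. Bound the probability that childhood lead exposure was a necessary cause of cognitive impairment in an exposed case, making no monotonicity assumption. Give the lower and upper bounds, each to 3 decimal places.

p₁ = 0.665, p₀ = 0.556.
Under exogeneity alone the bounds on PN are max{0,(p₁−p₀)/p₁} ≤ PN ≤ min{1,(1−p₀)/p₁}.
  lower = (p₁ − p₀)/p₁ = 0.109 / 0.665 ≈ 0.1639
  upper = min{1, (1 − p₀)/p₁} = 0.444 / 0.665 ≈ 0.6677

0.164 ≤ PN ≤ 0.668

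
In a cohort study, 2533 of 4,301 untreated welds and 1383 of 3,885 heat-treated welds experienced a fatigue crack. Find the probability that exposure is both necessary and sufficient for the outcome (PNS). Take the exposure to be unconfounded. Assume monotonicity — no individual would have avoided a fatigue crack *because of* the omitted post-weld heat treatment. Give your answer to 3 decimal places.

p₁ = P(outcome | exposed) = 2533/4301 = 0.58893
p₀ = P(outcome | unexposed) = 1383/3885 = 0.35598
Under exogeneity and monotonicity, PNS = p₁ − p₀.
PNS = 0.58893 − 0.35598 = 0.23295

PNS ≈ 0.233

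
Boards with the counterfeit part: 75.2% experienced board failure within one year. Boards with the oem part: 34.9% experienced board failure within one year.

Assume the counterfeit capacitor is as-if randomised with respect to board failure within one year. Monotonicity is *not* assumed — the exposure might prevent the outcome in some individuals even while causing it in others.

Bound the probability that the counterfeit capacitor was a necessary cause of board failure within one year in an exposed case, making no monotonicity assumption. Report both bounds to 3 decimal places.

p₁ = 0.752, p₀ = 0.349.
Under exogeneity alone the bounds on PN are max{0,(p₁−p₀)/p₁} ≤ PN ≤ min{1,(1−p₀)/p₁}.
  lower = (p₁ − p₀)/p₁ = 0.403 / 0.752 ≈ 0.5359
  upper = min{1, (1 − p₀)/p₁} = 0.651 / 0.752 ≈ 0.8657

0.536 ≤ PN ≤ 0.866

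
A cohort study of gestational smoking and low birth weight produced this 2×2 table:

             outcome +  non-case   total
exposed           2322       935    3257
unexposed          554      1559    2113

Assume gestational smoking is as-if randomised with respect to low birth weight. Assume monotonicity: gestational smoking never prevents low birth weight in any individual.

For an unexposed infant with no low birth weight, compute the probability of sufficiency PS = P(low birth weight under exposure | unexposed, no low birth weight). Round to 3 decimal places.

PS ≈ 0.611

p₁ = P(outcome | exposed) = 2322/3257 = 0.71293
p₀ = P(outcome | unexposed) = 554/2113 = 0.26219
Under exogeneity and monotonicity, PS = (p₁ − p₀) / (1 − p₀).
PS = (0.71293 − 0.26219) / (1 − 0.26219) = 0.45074 / 0.73781 ≈ 0.6109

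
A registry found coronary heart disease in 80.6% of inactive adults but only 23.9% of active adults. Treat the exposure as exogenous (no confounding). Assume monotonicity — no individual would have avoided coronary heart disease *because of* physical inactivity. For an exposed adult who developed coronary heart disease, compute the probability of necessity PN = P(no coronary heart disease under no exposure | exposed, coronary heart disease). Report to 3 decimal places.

PN ≈ 0.703

p₁ = 0.806, p₀ = 0.239.
Under exogeneity and monotonicity, PN = (p₁ − p₀) / p₁.
PN = (0.806 − 0.239) / 0.806 = 0.567 / 0.806 ≈ 0.7035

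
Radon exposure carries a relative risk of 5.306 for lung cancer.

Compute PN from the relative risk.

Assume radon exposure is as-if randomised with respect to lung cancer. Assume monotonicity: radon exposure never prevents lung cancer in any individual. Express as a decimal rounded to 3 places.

PN ≈ 0.812

Under exogeneity and monotonicity, PN = (RR − 1) / RR = 1 − 1/RR.
PN = (5.306 − 1) / 5.306 = 4.306 / 5.306 ≈ 0.8115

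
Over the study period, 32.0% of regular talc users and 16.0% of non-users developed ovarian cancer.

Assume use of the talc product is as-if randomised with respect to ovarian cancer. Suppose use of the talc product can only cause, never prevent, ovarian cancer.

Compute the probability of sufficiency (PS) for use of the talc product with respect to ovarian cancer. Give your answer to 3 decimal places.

p₁ = 0.32, p₀ = 0.16.
Under exogeneity and monotonicity, PS = (p₁ − p₀) / (1 − p₀).
PS = (0.32 − 0.16) / (1 − 0.16) = 0.16 / 0.84 ≈ 0.1905

PS ≈ 0.190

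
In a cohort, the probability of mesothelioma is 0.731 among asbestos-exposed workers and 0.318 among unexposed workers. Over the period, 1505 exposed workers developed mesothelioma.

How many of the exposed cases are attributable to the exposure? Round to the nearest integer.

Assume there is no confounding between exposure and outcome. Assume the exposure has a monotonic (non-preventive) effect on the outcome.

Let p₁ = 0.731, p₀ = 0.318.
PN = (p₁ − p₀)/p₁ = (0.731 − 0.318) / 0.731 ≈ 0.56498.
Attributable cases ≈ PN × (exposed cases) = 0.56498 × 1505 ≈ 850.29.

about 850 cases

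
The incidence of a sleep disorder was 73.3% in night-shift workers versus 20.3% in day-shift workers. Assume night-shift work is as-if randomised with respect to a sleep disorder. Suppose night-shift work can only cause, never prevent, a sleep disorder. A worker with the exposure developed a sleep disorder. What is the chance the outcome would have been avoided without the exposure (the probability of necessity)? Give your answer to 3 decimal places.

PN ≈ 0.723

p₁ = 0.733, p₀ = 0.203.
Under exogeneity and monotonicity, PN = (p₁ − p₀) / p₁.
PN = (0.733 − 0.203) / 0.733 = 0.53 / 0.733 ≈ 0.7231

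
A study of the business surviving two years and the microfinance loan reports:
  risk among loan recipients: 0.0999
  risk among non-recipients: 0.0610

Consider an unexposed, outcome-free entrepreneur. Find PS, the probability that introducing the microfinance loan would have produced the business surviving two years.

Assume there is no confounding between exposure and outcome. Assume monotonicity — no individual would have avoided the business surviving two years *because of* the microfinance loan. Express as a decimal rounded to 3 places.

Let p₁ = 0.0999, p₀ = 0.061.
Under exogeneity and monotonicity, PS = (p₁ − p₀) / (1 − p₀).
PS = (0.0999 − 0.061) / (1 − 0.061) = 0.0389 / 0.939 ≈ 0.0414

PS ≈ 0.041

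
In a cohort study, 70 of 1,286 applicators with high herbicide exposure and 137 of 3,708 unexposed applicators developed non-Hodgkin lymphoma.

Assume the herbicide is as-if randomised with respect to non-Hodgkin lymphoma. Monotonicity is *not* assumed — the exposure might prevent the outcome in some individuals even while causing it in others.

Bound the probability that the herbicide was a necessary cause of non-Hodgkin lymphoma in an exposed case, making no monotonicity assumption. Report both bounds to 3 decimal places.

p₁ = P(outcome | exposed) = 70/1286 = 0.054432
p₀ = P(outcome | unexposed) = 137/3708 = 0.036947
Under exogeneity alone the bounds on PN are max{0,(p₁−p₀)/p₁} ≤ PN ≤ min{1,(1−p₀)/p₁}.
  lower = (p₁ − p₀)/p₁ = 0.017485 / 0.054432 ≈ 0.3212
  upper = min{1, (1 − p₀)/p₁} = 0.96305 / 0.054432 ≈ 17.6927 → capped at 1

0.321 ≤ PN ≤ 1.000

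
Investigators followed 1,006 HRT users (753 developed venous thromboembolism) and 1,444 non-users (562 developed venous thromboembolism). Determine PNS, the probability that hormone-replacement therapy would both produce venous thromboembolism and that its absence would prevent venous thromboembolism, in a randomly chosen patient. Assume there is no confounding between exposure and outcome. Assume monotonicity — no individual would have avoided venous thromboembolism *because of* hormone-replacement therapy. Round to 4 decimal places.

p₁ = P(outcome | exposed) = 753/1006 = 0.74851
p₀ = P(outcome | unexposed) = 562/1444 = 0.3892
Under exogeneity and monotonicity, PNS = p₁ − p₀.
PNS = 0.74851 − 0.3892 = 0.35931

PNS ≈ 0.3593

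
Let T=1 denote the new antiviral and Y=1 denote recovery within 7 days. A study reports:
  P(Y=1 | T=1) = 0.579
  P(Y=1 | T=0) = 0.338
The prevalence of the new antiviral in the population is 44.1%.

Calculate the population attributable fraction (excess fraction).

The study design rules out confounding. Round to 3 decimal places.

PAF ≈ 0.239

Let p₁ = 0.579, p₀ = 0.338.
Overall risk P(Y=1) = π·p₁ + (1−π)·p₀ = 0.441×0.579 + 0.559×0.338 = 0.44428.
Under exogeneity, PAF = [P(Y=1) − p₀] / P(Y=1).
PAF = (0.44428 − 0.338) / 0.44428 ≈ 0.2392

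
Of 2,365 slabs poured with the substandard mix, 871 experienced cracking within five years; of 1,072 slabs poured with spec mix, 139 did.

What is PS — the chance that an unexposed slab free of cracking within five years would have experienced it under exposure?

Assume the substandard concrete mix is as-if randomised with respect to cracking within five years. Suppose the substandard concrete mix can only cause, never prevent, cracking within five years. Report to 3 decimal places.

PS ≈ 0.274

p₁ = P(outcome | exposed) = 871/2365 = 0.36829
p₀ = P(outcome | unexposed) = 139/1072 = 0.12966
Under exogeneity and monotonicity, PS = (p₁ − p₀) / (1 − p₀).
PS = (0.36829 − 0.12966) / (1 − 0.12966) = 0.23862 / 0.87034 ≈ 0.2742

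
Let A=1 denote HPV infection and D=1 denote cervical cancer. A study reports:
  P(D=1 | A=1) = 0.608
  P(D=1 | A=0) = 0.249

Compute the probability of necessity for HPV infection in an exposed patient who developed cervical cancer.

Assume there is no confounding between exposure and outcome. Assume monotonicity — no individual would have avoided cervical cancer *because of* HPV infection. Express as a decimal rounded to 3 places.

Let p₁ = 0.608, p₀ = 0.249.
Under exogeneity and monotonicity, PN = (p₁ − p₀) / p₁.
PN = (0.608 − 0.249) / 0.608 = 0.359 / 0.608 ≈ 0.5905

PN ≈ 0.590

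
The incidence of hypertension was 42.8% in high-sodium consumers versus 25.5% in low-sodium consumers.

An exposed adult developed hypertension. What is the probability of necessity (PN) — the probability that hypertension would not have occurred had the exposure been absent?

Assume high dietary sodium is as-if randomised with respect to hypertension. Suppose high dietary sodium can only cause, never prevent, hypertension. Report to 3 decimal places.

p₁ = 0.428, p₀ = 0.255.
Under exogeneity and monotonicity, PN = (p₁ − p₀) / p₁.
PN = (0.428 − 0.255) / 0.428 = 0.173 / 0.428 ≈ 0.4042

PN ≈ 0.404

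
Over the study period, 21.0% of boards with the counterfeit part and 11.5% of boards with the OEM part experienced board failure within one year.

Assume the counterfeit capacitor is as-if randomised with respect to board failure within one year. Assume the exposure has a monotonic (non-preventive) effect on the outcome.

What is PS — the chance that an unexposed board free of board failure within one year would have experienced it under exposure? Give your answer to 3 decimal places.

PS ≈ 0.107

p₁ = 0.21, p₀ = 0.115.
Under exogeneity and monotonicity, PS = (p₁ − p₀) / (1 − p₀).
PS = (0.21 − 0.115) / (1 − 0.115) = 0.095 / 0.885 ≈ 0.1073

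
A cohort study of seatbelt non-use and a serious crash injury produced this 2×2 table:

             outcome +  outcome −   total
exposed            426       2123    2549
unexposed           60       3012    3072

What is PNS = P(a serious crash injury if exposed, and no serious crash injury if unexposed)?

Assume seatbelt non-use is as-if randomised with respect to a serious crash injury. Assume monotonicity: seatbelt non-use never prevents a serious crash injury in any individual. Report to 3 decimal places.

PNS ≈ 0.148

p₁ = P(outcome | exposed) = 426/2549 = 0.16712
p₀ = P(outcome | unexposed) = 60/3072 = 0.019531
Under exogeneity and monotonicity, PNS = p₁ − p₀.
PNS = 0.16712 − 0.019531 = 0.14759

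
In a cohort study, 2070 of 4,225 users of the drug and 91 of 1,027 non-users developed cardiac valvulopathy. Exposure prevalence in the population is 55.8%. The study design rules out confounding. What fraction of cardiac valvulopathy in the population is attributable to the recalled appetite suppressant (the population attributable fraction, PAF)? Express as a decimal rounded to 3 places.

p₁ = P(outcome | exposed) = 2070/4225 = 0.48994
p₀ = P(outcome | unexposed) = 91/1027 = 0.088608
Overall risk P(Y=1) = π·p₁ + (1−π)·p₀ = 0.558×0.48994 + 0.442×0.088608 = 0.31255.
Under exogeneity, PAF = [P(Y=1) − p₀] / P(Y=1).
PAF = (0.31255 − 0.088608) / 0.31255 ≈ 0.7165

PAF ≈ 0.717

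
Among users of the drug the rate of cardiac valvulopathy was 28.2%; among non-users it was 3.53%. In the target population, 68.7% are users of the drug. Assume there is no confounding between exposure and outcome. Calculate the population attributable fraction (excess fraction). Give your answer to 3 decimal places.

p₁ = 0.282, p₀ = 0.0353.
Overall risk P(Y=1) = π·p₁ + (1−π)·p₀ = 0.687×0.282 + 0.313×0.0353 = 0.20478.
Under exogeneity, PAF = [P(Y=1) − p₀] / P(Y=1).
PAF = (0.20478 − 0.0353) / 0.20478 ≈ 0.8276

PAF ≈ 0.828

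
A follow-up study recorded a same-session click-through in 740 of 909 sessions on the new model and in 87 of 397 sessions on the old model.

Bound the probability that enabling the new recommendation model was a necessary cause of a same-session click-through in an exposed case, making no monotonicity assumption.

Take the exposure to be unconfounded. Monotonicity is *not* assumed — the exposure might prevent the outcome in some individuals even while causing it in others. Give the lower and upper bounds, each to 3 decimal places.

0.731 ≤ PN ≤ 0.959

p₁ = P(outcome | exposed) = 740/909 = 0.81408
p₀ = P(outcome | unexposed) = 87/397 = 0.21914
Under exogeneity alone the bounds on PN are max{0,(p₁−p₀)/p₁} ≤ PN ≤ min{1,(1−p₀)/p₁}.
  lower = (p₁ − p₀)/p₁ = 0.59494 / 0.81408 ≈ 0.7308
  upper = min{1, (1 − p₀)/p₁} = 0.78086 / 0.81408 ≈ 0.9592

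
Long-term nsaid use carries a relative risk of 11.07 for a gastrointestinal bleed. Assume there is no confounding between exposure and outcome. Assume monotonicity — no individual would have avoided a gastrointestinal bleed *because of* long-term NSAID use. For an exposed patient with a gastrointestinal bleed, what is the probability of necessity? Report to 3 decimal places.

Under exogeneity and monotonicity, PN = (RR − 1) / RR = 1 − 1/RR.
PN = (11.07 − 1) / 11.07 = 10.07 / 11.07 ≈ 0.9097

PN ≈ 0.910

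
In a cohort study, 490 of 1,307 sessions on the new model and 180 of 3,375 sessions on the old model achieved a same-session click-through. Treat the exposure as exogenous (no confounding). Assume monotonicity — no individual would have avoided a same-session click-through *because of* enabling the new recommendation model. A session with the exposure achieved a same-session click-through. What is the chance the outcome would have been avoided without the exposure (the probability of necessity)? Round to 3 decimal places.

PN ≈ 0.858

p₁ = P(outcome | exposed) = 490/1307 = 0.3749
p₀ = P(outcome | unexposed) = 180/3375 = 0.053333
Under exogeneity and monotonicity, PN = (p₁ − p₀) / p₁.
PN = (0.3749 − 0.053333) / 0.3749 = 0.32157 / 0.3749 ≈ 0.8577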